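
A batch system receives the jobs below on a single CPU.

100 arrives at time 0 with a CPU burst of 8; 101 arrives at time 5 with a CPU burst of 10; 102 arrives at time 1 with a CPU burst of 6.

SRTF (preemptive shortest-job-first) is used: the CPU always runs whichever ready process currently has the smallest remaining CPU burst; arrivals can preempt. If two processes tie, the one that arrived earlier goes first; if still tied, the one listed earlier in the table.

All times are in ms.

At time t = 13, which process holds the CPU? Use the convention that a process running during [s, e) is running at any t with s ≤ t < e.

100

Schedule: | 100 0-1 | 102 1-7 | 100 7-14 | 101 14-24 |
Completion: 100=14  101=24  102=7
Turnaround (C−A): 100=14  101=19  102=6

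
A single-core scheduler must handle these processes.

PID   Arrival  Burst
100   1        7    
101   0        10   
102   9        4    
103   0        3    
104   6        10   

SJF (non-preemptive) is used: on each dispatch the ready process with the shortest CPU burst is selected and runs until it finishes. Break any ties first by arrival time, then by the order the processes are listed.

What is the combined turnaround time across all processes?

69

Schedule: | 103 0-3 | 100 3-10 | 102 10-14 | 101 14-24 | 104 24-34 |
Completion: 100=10  101=24  102=14  103=3  104=34
Turnaround (C−A): 100=9  101=24  102=5  103=3  104=28
Turnaround = completion − arrival: 100=9, 101=24, 102=5, 103=3, 104=28
Total turnaround = 9 + 24 + 5 + 3 + 28 = 69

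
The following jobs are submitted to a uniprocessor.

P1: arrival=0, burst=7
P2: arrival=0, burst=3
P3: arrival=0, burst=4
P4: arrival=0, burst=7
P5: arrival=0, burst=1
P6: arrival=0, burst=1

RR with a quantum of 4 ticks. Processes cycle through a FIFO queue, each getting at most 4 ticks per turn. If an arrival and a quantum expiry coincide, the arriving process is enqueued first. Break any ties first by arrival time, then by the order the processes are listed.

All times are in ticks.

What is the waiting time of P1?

13

Schedule: | P1 0-4 | P2 4-7 | P3 7-11 | P4 11-15 | P5 15-16 | P6 16-17 | P1 17-20 | P4 20-23 |
Completion: P1=20  P2=7  P3=11  P4=23  P5=16  P6=17
Turnaround (C−A): P1=20  P2=7  P3=11  P4=23  P5=16  P6=17
Waiting(P1) = turnaround − burst = 20 − 7 = 13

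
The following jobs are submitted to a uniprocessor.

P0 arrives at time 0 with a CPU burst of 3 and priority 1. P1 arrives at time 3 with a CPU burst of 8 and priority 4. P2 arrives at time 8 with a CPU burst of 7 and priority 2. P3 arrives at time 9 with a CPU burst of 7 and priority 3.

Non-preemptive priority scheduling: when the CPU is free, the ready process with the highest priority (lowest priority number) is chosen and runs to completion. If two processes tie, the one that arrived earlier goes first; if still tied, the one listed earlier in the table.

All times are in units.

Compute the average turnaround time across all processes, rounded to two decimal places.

Schedule: | P0 0-3 | P1 3-11 | P2 11-18 | P3 18-25 |
Completion: P0=3  P1=11  P2=18  P3=25
Turnaround times: P0=3, P1=8, P2=10, P3=16
Average turnaround = (3+8+10+16) / 4 = 37/4 = 9.25

9.25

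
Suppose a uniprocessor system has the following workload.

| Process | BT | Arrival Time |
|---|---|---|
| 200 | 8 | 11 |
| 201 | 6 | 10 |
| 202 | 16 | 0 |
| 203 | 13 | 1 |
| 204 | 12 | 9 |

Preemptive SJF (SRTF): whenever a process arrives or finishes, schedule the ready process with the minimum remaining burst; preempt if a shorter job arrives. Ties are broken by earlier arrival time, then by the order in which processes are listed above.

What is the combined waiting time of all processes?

71

Gantt: | 202 0-1 | 203 1-14 | 201 14-20 | 200 20-28 | 204 28-40 | 202 40-55 |
Completion: 200=28  201=20  202=55  203=14  204=40
Turnaround (C−A): 200=17  201=10  202=55  203=13  204=31
Waiting = turnaround − burst: 200=9, 201=4, 202=39, 203=0, 204=19
Total waiting = 9 + 4 + 39 + 0 + 19 = 71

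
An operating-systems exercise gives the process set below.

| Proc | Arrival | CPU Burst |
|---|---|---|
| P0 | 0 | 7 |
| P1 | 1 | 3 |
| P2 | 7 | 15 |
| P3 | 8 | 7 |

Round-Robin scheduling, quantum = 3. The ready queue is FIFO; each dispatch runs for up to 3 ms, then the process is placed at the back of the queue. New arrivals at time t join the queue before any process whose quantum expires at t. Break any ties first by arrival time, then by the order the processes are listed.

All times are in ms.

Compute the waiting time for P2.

10

Timeline: | P0 0-3 | P1 3-6 | P0 6-9 | P2 9-12 | P3 12-15 | P0 15-16 | P2 16-19 | P3 19-22 | P2 22-25 | P3 25-26 | P2 26-32 |
Completion: P0=16  P1=6  P2=32  P3=26
Turnaround (C−A): P0=16  P1=5  P2=25  P3=18
Waiting(P2) = turnaround − burst = 25 − 15 = 10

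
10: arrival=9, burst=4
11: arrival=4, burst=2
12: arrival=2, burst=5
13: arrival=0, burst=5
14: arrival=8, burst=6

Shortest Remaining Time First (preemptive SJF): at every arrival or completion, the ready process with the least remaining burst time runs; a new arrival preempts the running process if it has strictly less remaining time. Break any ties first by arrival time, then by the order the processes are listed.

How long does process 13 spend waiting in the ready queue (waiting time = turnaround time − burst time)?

0

Schedule: | 13 0-5 | 11 5-7 | 12 7-12 | 10 12-16 | 14 16-22 |
Completion: 10=16  11=7  12=12  13=5  14=22
Waiting(13) = turnaround − burst = 5 − 5 = 0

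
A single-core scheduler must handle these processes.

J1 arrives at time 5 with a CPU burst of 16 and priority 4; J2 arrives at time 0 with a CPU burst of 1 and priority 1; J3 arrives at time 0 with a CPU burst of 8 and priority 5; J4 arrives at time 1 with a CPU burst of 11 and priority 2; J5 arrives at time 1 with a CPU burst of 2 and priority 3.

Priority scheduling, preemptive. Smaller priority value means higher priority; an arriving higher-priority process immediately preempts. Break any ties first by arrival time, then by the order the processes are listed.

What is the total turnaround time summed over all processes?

Schedule: | J2 0-1 | J4 1-12 | J5 12-14 | J1 14-30 | J3 30-38 |
Completion: J1=30  J2=1  J3=38  J4=12  J5=14
Turnaround (C−A): J1=25  J2=1  J3=38  J4=11  J5=13
Turnaround = completion − arrival: J1=25, J2=1, J3=38, J4=11, J5=13
Total turnaround = 25 + 1 + 38 + 11 + 13 = 88

88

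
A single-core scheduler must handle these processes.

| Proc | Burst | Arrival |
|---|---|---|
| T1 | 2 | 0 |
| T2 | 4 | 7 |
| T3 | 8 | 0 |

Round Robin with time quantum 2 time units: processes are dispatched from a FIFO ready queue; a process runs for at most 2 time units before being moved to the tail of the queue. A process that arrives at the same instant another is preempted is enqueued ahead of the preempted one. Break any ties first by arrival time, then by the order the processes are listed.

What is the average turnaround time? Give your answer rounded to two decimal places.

Timeline: | T1 0-2 | T3 2-8 | T2 8-10 | T3 10-12 | T2 12-14 |
Completion: T1=2  T2=14  T3=12
Turnaround (C−A): T1=2  T2=7  T3=12
Turnaround times: T1=2, T2=7, T3=12
Average turnaround = (2+7+12) / 3 = 21/3 = 7.00

7.00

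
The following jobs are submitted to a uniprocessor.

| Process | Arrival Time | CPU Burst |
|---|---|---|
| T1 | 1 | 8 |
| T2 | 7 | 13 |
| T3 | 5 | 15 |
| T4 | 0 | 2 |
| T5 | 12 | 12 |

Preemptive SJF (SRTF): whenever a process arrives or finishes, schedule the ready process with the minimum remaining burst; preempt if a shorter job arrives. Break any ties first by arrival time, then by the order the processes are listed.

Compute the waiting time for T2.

3

Gantt: | T4 0-2 | T1 2-10 | T2 10-23 | T5 23-35 | T3 35-50 |
Completion: T1=10  T2=23  T3=50  T4=2  T5=35
Waiting(T2) = turnaround − burst = 16 − 13 = 3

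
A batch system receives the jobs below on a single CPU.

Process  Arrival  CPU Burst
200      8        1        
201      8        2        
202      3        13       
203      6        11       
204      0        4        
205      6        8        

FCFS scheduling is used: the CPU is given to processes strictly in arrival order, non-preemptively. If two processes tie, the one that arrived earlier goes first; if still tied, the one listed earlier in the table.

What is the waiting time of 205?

Timeline: | 204 0-4 | 202 4-17 | 203 17-28 | 205 28-36 | 200 36-37 | 201 37-39 |
Completion: 200=37  201=39  202=17  203=28  204=4  205=36
Turnaround (C−A): 200=29  201=31  202=14  203=22  204=4  205=30
Waiting(205) = turnaround − burst = 30 − 8 = 22

22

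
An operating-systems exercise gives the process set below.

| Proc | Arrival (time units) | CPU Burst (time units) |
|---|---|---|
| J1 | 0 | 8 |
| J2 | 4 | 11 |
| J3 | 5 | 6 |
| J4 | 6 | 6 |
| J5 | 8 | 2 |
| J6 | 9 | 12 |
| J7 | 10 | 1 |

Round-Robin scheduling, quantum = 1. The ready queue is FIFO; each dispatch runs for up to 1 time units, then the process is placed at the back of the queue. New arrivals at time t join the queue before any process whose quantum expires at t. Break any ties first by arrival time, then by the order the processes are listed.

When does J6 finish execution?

46

Schedule: | J1 0-4 | J2 4-5 | J1 5-6 | J3 6-7 | J2 7-8 | J4 8-9 | J1 9-10 | J3 10-11 | J5 11-12 | J2 12-13 | J6 13-14 | J4 14-15 | J7 15-16 | J1 16-17 | J3 17-18 | J5 18-19 | J2 19-20 | J6 20-21 | J4 21-22 | J1 22-23 | J3 23-24 | J2 24-25 | J6 25-26 | J4 26-27 | J3 27-28 | J2 28-29 | J6 29-30 | J4 30-31 | J3 31-32 | J2 32-33 | J6 33-34 | J4 34-35 | J2 35-36 | J6 36-37 | J2 37-38 | J6 38-39 | J2 39-40 | J6 40-41 | J2 41-42 | J6 42-46 |
Completion: J1=23  J2=42  J3=32  J4=35  J5=19  J6=46  J7=16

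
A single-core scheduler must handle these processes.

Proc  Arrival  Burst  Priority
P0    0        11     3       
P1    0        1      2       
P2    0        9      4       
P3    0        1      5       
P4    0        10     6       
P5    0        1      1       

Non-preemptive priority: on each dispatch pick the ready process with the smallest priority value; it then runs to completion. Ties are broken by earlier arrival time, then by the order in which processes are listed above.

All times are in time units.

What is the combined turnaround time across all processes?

94

Gantt: | P5 0-1 | P1 1-2 | P0 2-13 | P2 13-22 | P3 22-23 | P4 23-33 |
Completion: P0=13  P1=2  P2=22  P3=23  P4=33  P5=1
Turnaround = completion − arrival: P0=13, P1=2, P2=22, P3=23, P4=33, P5=1
Total turnaround = 13 + 2 + 22 + 23 + 33 + 1 = 94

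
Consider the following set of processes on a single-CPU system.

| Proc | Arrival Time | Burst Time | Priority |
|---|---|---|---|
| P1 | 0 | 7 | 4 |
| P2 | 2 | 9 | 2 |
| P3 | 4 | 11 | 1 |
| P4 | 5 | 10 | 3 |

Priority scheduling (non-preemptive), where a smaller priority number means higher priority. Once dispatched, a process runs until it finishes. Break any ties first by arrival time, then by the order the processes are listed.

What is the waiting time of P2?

Timeline: | P1 0-7 | P3 7-18 | P2 18-27 | P4 27-37 |
Completion: P1=7  P2=27  P3=18  P4=37
Turnaround (C−A): P1=7  P2=25  P3=14  P4=32
Waiting(P2) = turnaround − burst = 25 − 9 = 16

16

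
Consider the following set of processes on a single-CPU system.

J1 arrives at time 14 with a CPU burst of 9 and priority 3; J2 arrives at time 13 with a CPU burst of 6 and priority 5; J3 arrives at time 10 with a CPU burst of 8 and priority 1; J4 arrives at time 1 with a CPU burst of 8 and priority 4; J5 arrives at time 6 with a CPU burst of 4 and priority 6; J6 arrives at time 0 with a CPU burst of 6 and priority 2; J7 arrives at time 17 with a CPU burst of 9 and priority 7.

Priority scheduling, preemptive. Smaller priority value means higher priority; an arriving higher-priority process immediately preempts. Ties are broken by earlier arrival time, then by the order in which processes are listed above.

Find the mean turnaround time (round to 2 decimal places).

Gantt: | J6 0-6 | J4 6-10 | J3 10-18 | J1 18-27 | J4 27-31 | J2 31-37 | J5 37-41 | J7 41-50 |
Completion: J1=27  J2=37  J3=18  J4=31  J5=41  J6=6  J7=50
Turnaround (C−A): J1=13  J2=24  J3=8  J4=30  J5=35  J6=6  J7=33
Turnaround times: J1=13, J2=24, J3=8, J4=30, J5=35, J6=6, J7=33
Average turnaround = (13+24+8+30+35+6+33) / 7 = 149/7 = 21.29

21.29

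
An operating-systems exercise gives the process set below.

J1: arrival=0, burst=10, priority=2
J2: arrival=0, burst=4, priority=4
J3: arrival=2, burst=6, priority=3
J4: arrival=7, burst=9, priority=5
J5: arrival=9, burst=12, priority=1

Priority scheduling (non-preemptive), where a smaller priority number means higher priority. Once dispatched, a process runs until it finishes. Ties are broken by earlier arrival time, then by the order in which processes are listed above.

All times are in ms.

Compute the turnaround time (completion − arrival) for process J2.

32

Timeline: | J1 0-10 | J5 10-22 | J3 22-28 | J2 28-32 | J4 32-41 |
Completion: J1=10  J2=32  J3=28  J4=41  J5=22
Turnaround (C−A): J1=10  J2=32  J3=26  J4=34  J5=13
Turnaround(J2) = completion − arrival = 32 − 0 = 32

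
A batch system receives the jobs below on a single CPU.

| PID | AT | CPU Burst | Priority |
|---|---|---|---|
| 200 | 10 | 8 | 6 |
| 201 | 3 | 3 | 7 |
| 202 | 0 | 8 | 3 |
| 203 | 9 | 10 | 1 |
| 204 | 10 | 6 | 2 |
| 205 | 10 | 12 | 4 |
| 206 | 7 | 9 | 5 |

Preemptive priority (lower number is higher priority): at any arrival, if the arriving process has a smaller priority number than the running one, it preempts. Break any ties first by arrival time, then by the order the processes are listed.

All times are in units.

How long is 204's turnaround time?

Schedule: | 202 0-8 | 206 8-9 | 203 9-19 | 204 19-25 | 205 25-37 | 206 37-45 | 200 45-53 | 201 53-56 |
Completion: 200=53  201=56  202=8  203=19  204=25  205=37  206=45
Turnaround (C−A): 200=43  201=53  202=8  203=10  204=15  205=27  206=38
Turnaround(204) = completion − arrival = 25 − 10 = 15

15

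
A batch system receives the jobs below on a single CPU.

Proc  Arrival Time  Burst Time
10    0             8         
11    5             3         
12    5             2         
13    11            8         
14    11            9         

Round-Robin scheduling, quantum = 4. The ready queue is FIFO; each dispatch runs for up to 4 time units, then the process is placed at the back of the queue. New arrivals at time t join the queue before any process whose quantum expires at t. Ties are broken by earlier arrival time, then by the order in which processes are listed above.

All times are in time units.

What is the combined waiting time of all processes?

25

Timeline: | 10 0-8 | 11 8-11 | 12 11-13 | 13 13-17 | 14 17-21 | 13 21-25 | 14 25-30 |
Completion: 10=8  11=11  12=13  13=25  14=30
Waiting = turnaround − burst: 10=0, 11=3, 12=6, 13=6, 14=10
Total waiting = 0 + 3 + 6 + 6 + 10 = 25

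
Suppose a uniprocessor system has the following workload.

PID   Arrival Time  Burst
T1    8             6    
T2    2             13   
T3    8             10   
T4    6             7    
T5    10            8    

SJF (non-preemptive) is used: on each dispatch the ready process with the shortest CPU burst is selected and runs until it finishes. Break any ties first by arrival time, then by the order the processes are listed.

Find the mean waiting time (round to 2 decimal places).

13.60

Timeline: | idle 0-2 | T2 2-15 | T1 15-21 | T4 21-28 | T5 28-36 | T3 36-46 |
Completion: T1=21  T2=15  T3=46  T4=28  T5=36
Turnaround (C−A): T1=13  T2=13  T3=38  T4=22  T5=26
Waiting times: T1=7, T2=0, T3=28, T4=15, T5=18
Average waiting = (7+0+28+15+18) / 5 = 68/5 = 13.60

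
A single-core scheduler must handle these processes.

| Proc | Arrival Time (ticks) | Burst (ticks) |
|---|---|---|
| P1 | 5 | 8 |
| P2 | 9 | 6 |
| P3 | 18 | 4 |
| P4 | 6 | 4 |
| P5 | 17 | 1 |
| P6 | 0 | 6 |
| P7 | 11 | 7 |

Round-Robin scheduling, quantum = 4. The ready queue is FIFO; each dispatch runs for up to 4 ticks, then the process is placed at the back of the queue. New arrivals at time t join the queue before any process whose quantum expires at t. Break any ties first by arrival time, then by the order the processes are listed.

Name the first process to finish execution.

Timeline: | P6 0-6 | P1 6-10 | P4 10-14 | P2 14-18 | P1 18-22 | P7 22-26 | P5 26-27 | P3 27-31 | P2 31-33 | P7 33-36 |
Completion: P1=22  P2=33  P3=31  P4=14  P5=27  P6=6  P7=36
Turnaround (C−A): P1=17  P2=24  P3=13  P4=8  P5=10  P6=6  P7=25
Finish order: P6 → P4 → P1 → P5 → P3 → P2 → P7

P6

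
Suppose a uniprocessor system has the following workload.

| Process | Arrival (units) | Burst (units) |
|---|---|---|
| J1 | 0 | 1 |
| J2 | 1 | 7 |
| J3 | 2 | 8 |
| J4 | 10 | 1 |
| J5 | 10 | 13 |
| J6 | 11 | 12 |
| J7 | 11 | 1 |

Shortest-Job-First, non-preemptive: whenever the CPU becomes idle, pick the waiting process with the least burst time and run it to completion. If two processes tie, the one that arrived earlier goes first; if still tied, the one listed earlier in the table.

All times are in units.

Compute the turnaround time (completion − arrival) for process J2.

Schedule: | J1 0-1 | J2 1-8 | J3 8-16 | J4 16-17 | J7 17-18 | J6 18-30 | J5 30-43 |
Completion: J1=1  J2=8  J3=16  J4=17  J5=43  J6=30  J7=18
Turnaround (C−A): J1=1  J2=7  J3=14  J4=7  J5=33  J6=19  J7=7
Turnaround(J2) = completion − arrival = 8 − 1 = 7

7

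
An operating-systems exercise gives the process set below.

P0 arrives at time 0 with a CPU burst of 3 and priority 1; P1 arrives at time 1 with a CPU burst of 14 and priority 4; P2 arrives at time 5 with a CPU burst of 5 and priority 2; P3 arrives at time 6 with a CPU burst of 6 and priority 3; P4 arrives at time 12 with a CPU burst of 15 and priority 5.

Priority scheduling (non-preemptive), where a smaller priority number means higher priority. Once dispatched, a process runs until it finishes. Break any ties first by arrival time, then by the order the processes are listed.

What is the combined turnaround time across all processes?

Gantt: | P0 0-3 | P1 3-17 | P2 17-22 | P3 22-28 | P4 28-43 |
Completion: P0=3  P1=17  P2=22  P3=28  P4=43
Turnaround (C−A): P0=3  P1=16  P2=17  P3=22  P4=31
Turnaround = completion − arrival: P0=3, P1=16, P2=17, P3=22, P4=31
Total turnaround = 3 + 16 + 17 + 22 + 31 = 89

89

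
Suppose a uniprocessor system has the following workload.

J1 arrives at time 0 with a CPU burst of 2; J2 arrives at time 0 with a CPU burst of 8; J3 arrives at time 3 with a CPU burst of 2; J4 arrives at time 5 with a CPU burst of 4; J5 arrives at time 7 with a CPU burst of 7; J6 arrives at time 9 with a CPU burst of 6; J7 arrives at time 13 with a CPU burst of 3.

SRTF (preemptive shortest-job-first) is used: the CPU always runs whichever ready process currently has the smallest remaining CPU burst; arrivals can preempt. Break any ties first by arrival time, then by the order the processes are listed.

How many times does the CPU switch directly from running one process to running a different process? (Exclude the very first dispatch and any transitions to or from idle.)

Schedule: | J1 0-2 | J2 2-3 | J3 3-5 | J4 5-9 | J6 9-15 | J7 15-18 | J2 18-25 | J5 25-32 |
Completion: J1=2  J2=25  J3=5  J4=9  J5=32  J6=15  J7=18
Turnaround (C−A): J1=2  J2=25  J3=2  J4=4  J5=25  J6=6  J7=5

7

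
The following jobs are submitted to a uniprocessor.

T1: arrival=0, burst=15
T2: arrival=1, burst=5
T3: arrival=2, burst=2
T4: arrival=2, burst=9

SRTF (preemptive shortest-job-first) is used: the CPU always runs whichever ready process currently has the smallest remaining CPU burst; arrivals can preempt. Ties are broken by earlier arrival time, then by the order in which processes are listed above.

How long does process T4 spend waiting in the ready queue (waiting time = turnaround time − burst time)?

6

Schedule: | T1 0-1 | T2 1-2 | T3 2-4 | T2 4-8 | T4 8-17 | T1 17-31 |
Completion: T1=31  T2=8  T3=4  T4=17
Turnaround (C−A): T1=31  T2=7  T3=2  T4=15
Waiting(T4) = turnaround − burst = 15 − 9 = 6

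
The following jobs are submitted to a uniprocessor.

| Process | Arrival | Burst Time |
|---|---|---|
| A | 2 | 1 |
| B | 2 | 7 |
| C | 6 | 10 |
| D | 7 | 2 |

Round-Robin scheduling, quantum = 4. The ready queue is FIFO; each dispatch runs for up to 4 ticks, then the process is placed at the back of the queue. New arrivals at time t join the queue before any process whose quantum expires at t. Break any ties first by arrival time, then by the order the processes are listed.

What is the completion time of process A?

3

Gantt: | idle 0-2 | A 2-3 | B 3-7 | C 7-11 | D 11-13 | B 13-16 | C 16-22 |
Completion: A=3  B=16  C=22  D=13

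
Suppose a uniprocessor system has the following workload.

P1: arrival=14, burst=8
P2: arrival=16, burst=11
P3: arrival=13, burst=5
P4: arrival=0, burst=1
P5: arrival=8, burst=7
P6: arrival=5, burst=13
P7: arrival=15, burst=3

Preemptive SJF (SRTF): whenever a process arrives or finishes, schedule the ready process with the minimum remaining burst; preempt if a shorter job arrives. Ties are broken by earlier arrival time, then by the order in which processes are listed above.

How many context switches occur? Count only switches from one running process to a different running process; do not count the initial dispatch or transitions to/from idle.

Timeline: | P4 0-1 | idle 1-5 | P6 5-8 | P5 8-15 | P7 15-18 | P3 18-23 | P1 23-31 | P6 31-41 | P2 41-52 |
Completion: P1=31  P2=52  P3=23  P4=1  P5=15  P6=41  P7=18

6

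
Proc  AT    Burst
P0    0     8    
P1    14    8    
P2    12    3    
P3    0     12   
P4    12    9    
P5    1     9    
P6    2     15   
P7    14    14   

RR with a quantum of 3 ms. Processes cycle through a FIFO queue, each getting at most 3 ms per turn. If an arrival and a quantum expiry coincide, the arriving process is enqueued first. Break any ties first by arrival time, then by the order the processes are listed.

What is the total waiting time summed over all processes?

Gantt: | P0 0-3 | P3 3-6 | P5 6-9 | P6 9-12 | P0 12-15 | P3 15-18 | P5 18-21 | P2 21-24 | P4 24-27 | P6 27-30 | P1 30-33 | P7 33-36 | P0 36-38 | P3 38-41 | P5 41-44 | P4 44-47 | P6 47-50 | P1 50-53 | P7 53-56 | P3 56-59 | P4 59-62 | P6 62-65 | P1 65-67 | P7 67-70 | P6 70-73 | P7 73-78 |
Completion: P0=38  P1=67  P2=24  P3=59  P4=62  P5=44  P6=73  P7=78
Waiting = turnaround − burst: P0=30, P1=45, P2=9, P3=47, P4=41, P5=34, P6=56, P7=50
Total waiting = 30 + 45 + 9 + 47 + 41 + 34 + 56 + 50 = 312

312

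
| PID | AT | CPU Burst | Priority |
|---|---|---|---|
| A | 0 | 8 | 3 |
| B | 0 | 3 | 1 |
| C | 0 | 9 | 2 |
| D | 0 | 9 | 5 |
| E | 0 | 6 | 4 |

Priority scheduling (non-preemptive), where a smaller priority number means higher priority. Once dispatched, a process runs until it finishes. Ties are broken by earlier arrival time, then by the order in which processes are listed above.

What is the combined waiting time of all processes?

Timeline: | B 0-3 | C 3-12 | A 12-20 | E 20-26 | D 26-35 |
Completion: A=20  B=3  C=12  D=35  E=26
Waiting = turnaround − burst: A=12, B=0, C=3, D=26, E=20
Total waiting = 12 + 0 + 3 + 26 + 20 = 61

61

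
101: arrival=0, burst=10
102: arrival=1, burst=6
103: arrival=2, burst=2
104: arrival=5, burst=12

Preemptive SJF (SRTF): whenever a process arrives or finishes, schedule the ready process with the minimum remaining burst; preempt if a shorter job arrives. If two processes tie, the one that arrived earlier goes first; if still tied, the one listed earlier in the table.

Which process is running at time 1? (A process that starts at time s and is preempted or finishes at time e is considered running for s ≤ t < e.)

102

Schedule: | 101 0-1 | 102 1-2 | 103 2-4 | 102 4-9 | 101 9-18 | 104 18-30 |
Completion: 101=18  102=9  103=4  104=30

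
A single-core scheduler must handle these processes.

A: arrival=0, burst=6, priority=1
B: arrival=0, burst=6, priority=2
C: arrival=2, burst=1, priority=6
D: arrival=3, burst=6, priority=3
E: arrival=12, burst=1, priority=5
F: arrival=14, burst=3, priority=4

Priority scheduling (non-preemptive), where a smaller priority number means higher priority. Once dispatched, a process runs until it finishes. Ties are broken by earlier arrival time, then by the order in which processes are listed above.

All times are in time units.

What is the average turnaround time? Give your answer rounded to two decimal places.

11.83

Timeline: | A 0-6 | B 6-12 | D 12-18 | F 18-21 | E 21-22 | C 22-23 |
Completion: A=6  B=12  C=23  D=18  E=22  F=21
Turnaround (C−A): A=6  B=12  C=21  D=15  E=10  F=7
Turnaround times: A=6, B=12, C=21, D=15, E=10, F=7
Average turnaround = (6+12+21+15+10+7) / 6 = 71/6 = 11.83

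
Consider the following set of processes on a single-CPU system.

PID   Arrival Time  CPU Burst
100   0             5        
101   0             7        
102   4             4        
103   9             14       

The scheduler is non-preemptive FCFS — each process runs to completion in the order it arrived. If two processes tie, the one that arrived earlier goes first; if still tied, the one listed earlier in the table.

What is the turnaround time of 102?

Gantt: | 100 0-5 | 101 5-12 | 102 12-16 | 103 16-30 |
Completion: 100=5  101=12  102=16  103=30
Turnaround(102) = completion − arrival = 16 − 4 = 12

12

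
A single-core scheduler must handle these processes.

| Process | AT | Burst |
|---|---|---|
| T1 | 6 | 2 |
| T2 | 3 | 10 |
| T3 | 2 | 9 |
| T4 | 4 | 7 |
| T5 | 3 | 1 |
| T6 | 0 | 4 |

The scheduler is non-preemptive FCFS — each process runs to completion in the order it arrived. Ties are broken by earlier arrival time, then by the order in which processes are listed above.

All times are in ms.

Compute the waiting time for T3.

Timeline: | T6 0-4 | T3 4-13 | T2 13-23 | T5 23-24 | T4 24-31 | T1 31-33 |
Completion: T1=33  T2=23  T3=13  T4=31  T5=24  T6=4
Turnaround (C−A): T1=27  T2=20  T3=11  T4=27  T5=21  T6=4
Waiting(T3) = turnaround − burst = 11 − 9 = 2

2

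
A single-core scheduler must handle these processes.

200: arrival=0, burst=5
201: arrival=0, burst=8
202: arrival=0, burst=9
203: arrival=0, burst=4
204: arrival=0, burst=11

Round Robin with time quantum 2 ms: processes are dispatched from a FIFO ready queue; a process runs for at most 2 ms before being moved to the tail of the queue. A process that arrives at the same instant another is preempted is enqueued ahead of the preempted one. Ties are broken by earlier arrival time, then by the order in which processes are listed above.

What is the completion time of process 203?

18

Gantt: | 200 0-2 | 201 2-4 | 202 4-6 | 203 6-8 | 204 8-10 | 200 10-12 | 201 12-14 | 202 14-16 | 203 16-18 | 204 18-20 | 200 20-21 | 201 21-23 | 202 23-25 | 204 25-27 | 201 27-29 | 202 29-31 | 204 31-33 | 202 33-34 | 204 34-37 |
Completion: 200=21  201=29  202=34  203=18  204=37
Turnaround (C−A): 200=21  201=29  202=34  203=18  204=37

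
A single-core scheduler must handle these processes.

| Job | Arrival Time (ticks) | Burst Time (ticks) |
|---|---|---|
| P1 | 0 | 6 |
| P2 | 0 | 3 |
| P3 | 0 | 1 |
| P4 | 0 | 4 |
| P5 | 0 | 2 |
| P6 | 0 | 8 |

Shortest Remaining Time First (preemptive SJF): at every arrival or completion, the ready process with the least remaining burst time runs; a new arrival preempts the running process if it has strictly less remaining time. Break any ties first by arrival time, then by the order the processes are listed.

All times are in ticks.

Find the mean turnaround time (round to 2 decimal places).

Timeline: | P3 0-1 | P5 1-3 | P2 3-6 | P4 6-10 | P1 10-16 | P6 16-24 |
Completion: P1=16  P2=6  P3=1  P4=10  P5=3  P6=24
Turnaround (C−A): P1=16  P2=6  P3=1  P4=10  P5=3  P6=24
Turnaround times: P1=16, P2=6, P3=1, P4=10, P5=3, P6=24
Average turnaround = (16+6+1+10+3+24) / 6 = 60/6 = 10.00

10.00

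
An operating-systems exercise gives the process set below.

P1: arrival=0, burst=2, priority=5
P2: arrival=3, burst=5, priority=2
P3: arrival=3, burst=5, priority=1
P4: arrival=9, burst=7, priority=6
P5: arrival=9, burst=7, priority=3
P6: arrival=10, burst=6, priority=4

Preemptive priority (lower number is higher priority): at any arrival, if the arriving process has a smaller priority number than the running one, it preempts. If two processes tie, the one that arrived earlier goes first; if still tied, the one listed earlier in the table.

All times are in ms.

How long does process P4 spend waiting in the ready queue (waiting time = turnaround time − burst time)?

Gantt: | P1 0-2 | idle 2-3 | P3 3-8 | P2 8-13 | P5 13-20 | P6 20-26 | P4 26-33 |
Completion: P1=2  P2=13  P3=8  P4=33  P5=20  P6=26
Waiting(P4) = turnaround − burst = 24 − 7 = 17

17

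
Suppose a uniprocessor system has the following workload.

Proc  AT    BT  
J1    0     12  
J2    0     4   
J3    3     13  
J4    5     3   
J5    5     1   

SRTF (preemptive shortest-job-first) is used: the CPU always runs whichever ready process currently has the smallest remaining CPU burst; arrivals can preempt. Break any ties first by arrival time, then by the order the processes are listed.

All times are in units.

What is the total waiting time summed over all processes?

Schedule: | J2 0-4 | J1 4-5 | J5 5-6 | J4 6-9 | J1 9-20 | J3 20-33 |
Completion: J1=20  J2=4  J3=33  J4=9  J5=6
Waiting = turnaround − burst: J1=8, J2=0, J3=17, J4=1, J5=0
Total waiting = 8 + 0 + 17 + 1 + 0 = 26

26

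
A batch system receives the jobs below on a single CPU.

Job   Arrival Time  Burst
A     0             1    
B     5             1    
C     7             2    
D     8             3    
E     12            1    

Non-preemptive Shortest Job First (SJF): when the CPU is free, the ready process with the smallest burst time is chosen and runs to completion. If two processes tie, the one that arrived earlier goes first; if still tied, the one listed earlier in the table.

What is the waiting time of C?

Schedule: | A 0-1 | idle 1-5 | B 5-6 | idle 6-7 | C 7-9 | D 9-12 | E 12-13 |
Completion: A=1  B=6  C=9  D=12  E=13
Waiting(C) = turnaround − burst = 2 − 2 = 0

0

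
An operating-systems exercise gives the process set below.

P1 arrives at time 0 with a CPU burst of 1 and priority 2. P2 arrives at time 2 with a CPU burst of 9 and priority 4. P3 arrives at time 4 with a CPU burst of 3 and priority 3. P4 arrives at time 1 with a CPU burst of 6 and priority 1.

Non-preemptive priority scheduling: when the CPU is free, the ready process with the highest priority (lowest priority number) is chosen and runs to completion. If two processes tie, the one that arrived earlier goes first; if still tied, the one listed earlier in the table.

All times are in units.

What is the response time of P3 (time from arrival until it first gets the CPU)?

Timeline: | P1 0-1 | P4 1-7 | P3 7-10 | P2 10-19 |
Completion: P1=1  P2=19  P3=10  P4=7
Turnaround (C−A): P1=1  P2=17  P3=6  P4=6
Response(P3) = first start − arrival = 7 − 4 = 3

3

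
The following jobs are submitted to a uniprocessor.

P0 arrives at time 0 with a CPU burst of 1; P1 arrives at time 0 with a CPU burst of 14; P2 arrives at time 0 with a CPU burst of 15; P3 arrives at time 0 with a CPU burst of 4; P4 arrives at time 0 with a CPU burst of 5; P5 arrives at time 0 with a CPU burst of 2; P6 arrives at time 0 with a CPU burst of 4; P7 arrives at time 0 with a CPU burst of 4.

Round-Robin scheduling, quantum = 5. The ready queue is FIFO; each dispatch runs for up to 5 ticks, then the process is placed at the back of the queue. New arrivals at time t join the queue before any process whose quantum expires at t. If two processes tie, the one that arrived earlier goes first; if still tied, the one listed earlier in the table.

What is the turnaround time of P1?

Timeline: | P0 0-1 | P1 1-6 | P2 6-11 | P3 11-15 | P4 15-20 | P5 20-22 | P6 22-26 | P7 26-30 | P1 30-35 | P2 35-40 | P1 40-44 | P2 44-49 |
Completion: P0=1  P1=44  P2=49  P3=15  P4=20  P5=22  P6=26  P7=30
Turnaround(P1) = completion − arrival = 44 − 0 = 44

44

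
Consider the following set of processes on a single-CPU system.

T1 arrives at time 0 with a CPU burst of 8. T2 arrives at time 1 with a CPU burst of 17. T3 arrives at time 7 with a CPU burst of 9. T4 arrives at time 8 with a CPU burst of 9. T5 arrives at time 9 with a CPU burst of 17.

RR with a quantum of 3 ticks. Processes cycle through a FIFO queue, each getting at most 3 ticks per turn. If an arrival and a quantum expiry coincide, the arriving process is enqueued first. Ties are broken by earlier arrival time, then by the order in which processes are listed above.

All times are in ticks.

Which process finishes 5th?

Schedule: | T1 0-3 | T2 3-6 | T1 6-9 | T2 9-12 | T3 12-15 | T4 15-18 | T5 18-21 | T1 21-23 | T2 23-26 | T3 26-29 | T4 29-32 | T5 32-35 | T2 35-38 | T3 38-41 | T4 41-44 | T5 44-47 | T2 47-50 | T5 50-53 | T2 53-55 | T5 55-60 |
Completion: T1=23  T2=55  T3=41  T4=44  T5=60
Turnaround (C−A): T1=23  T2=54  T3=34  T4=36  T5=51
Finish order: T1 → T3 → T4 → T2 → T5

T5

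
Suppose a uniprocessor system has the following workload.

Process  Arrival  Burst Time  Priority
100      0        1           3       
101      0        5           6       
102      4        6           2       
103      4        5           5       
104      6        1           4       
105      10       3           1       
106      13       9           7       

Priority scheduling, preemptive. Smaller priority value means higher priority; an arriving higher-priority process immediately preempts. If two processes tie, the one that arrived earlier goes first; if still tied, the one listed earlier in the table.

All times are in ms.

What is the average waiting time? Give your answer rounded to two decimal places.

5.86

Gantt: | 100 0-1 | 101 1-4 | 102 4-10 | 105 10-13 | 104 13-14 | 103 14-19 | 101 19-21 | 106 21-30 |
Completion: 100=1  101=21  102=10  103=19  104=14  105=13  106=30
Turnaround (C−A): 100=1  101=21  102=6  103=15  104=8  105=3  106=17
Waiting times: 100=0, 101=16, 102=0, 103=10, 104=7, 105=0, 106=8
Average waiting = (0+16+0+10+7+0+8) / 7 = 41/7 = 5.86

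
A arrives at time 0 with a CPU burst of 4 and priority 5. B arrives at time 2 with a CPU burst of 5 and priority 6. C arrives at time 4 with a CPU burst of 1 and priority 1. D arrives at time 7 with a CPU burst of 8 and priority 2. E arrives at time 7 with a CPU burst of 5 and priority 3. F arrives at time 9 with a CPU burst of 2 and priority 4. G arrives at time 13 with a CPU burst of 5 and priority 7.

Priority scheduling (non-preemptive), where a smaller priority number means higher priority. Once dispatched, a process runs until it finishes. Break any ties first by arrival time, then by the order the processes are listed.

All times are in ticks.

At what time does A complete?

Schedule: | A 0-4 | C 4-5 | B 5-10 | D 10-18 | E 18-23 | F 23-25 | G 25-30 |
Completion: A=4  B=10  C=5  D=18  E=23  F=25  G=30

4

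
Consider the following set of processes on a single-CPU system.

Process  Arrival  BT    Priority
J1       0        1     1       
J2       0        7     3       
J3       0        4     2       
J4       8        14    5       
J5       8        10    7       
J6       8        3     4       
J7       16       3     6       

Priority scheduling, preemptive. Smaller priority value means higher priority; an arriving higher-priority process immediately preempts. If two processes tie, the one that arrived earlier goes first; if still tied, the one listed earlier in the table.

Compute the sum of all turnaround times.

96

Timeline: | J1 0-1 | J3 1-5 | J2 5-12 | J6 12-15 | J4 15-29 | J7 29-32 | J5 32-42 |
Completion: J1=1  J2=12  J3=5  J4=29  J5=42  J6=15  J7=32
Turnaround (C−A): J1=1  J2=12  J3=5  J4=21  J5=34  J6=7  J7=16
Turnaround = completion − arrival: J1=1, J2=12, J3=5, J4=21, J5=34, J6=7, J7=16
Total turnaround = 1 + 12 + 5 + 21 + 34 + 7 + 16 = 96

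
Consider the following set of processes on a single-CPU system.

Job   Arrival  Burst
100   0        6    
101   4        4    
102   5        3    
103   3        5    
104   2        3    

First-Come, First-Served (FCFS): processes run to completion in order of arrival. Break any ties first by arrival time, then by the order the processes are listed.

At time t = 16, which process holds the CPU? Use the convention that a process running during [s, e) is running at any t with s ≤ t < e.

101

Gantt: | 100 0-6 | 104 6-9 | 103 9-14 | 101 14-18 | 102 18-21 |
Completion: 100=6  101=18  102=21  103=14  104=9
Turnaround (C−A): 100=6  101=14  102=16  103=11  104=7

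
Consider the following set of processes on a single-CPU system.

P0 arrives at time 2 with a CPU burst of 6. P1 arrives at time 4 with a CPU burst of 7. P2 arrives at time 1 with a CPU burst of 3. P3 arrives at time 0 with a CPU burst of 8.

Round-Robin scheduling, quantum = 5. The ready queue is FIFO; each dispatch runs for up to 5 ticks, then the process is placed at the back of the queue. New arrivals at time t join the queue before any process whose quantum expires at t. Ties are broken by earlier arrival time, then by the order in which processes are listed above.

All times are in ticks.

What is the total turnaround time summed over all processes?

68

Gantt: | P3 0-5 | P2 5-8 | P0 8-13 | P1 13-18 | P3 18-21 | P0 21-22 | P1 22-24 |
Completion: P0=22  P1=24  P2=8  P3=21
Turnaround (C−A): P0=20  P1=20  P2=7  P3=21
Turnaround = completion − arrival: P0=20, P1=20, P2=7, P3=21
Total turnaround = 20 + 20 + 7 + 21 = 68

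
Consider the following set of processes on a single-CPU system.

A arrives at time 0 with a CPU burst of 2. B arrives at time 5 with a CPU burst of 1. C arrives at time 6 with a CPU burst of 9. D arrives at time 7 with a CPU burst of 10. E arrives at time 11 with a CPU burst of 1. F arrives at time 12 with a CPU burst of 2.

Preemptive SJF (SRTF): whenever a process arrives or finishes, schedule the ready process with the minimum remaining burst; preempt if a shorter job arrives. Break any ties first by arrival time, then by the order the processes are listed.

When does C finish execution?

18

Schedule: | A 0-2 | idle 2-5 | B 5-6 | C 6-11 | E 11-12 | F 12-14 | C 14-18 | D 18-28 |
Completion: A=2  B=6  C=18  D=28  E=12  F=14
Turnaround (C−A): A=2  B=1  C=12  D=21  E=1  F=2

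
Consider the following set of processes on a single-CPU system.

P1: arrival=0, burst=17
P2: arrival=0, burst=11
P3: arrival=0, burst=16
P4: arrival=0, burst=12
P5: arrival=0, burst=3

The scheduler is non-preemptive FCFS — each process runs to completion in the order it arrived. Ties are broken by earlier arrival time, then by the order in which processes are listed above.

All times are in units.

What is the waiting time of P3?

28

Timeline: | P1 0-17 | P2 17-28 | P3 28-44 | P4 44-56 | P5 56-59 |
Completion: P1=17  P2=28  P3=44  P4=56  P5=59
Waiting(P3) = turnaround − burst = 44 − 16 = 28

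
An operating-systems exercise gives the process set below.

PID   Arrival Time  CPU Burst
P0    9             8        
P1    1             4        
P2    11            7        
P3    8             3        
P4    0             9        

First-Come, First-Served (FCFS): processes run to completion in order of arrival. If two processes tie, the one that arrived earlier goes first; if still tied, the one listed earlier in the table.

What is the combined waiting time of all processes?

33

Schedule: | P4 0-9 | P1 9-13 | P3 13-16 | P0 16-24 | P2 24-31 |
Completion: P0=24  P1=13  P2=31  P3=16  P4=9
Waiting = turnaround − burst: P0=7, P1=8, P2=13, P3=5, P4=0
Total waiting = 7 + 8 + 13 + 5 + 0 = 33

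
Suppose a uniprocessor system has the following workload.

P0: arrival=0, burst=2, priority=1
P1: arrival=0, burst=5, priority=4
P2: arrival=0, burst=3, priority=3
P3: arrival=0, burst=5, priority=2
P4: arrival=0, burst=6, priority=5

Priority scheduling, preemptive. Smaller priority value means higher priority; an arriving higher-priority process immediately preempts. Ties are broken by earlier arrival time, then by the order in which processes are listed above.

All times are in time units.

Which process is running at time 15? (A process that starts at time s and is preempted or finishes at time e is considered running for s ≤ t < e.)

Timeline: | P0 0-2 | P3 2-7 | P2 7-10 | P1 10-15 | P4 15-21 |
Completion: P0=2  P1=15  P2=10  P3=7  P4=21

P4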